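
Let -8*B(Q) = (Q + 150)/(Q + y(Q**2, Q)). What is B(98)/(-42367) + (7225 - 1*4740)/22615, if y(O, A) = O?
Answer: 204289323311/1859154879582 ≈ 0.10988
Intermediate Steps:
B(Q) = -(150 + Q)/(8*(Q + Q**2)) (B(Q) = -(Q + 150)/(8*(Q + Q**2)) = -(150 + Q)/(8*(Q + Q**2)))
B(98)/(-42367) + (7225 - 1*4740)/22615 = ((1/8)*(-150 - 1*98)/(98*(1 + 98)))/(-42367) + (7225 - 1*4740)/22615 = ((1/8)*(1/98)*(-150 - 98)/99)*(-1/42367) + (7225 - 4740)*(1/22615) = ((1/8)*(1/98)*(1/99)*(-248))*(-1/42367) + 2485*(1/22615) = -31/9702*(-1/42367) + 497/4523 = 31/411044634 + 497/4523 = 204289323311/1859154879582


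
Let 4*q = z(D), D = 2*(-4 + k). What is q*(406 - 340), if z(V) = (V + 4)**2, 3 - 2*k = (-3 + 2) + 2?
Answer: 66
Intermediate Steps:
k = 1 (k = 3/2 - ((-3 + 2) + 2)/2 = 3/2 - (-1 + 2)/2 = 3/2 - 1/2*1 = 3/2 - 1/2 = 1)
D = -6 (D = 2*(-4 + 1) = 2*(-3) = -6)
z(V) = (4 + V)**2
q = 1 (q = (4 - 6)**2/4 = (1/4)*(-2)**2 = (1/4)*4 = 1)
q*(406 - 340) = 1*(406 - 340) = 1*66 = 66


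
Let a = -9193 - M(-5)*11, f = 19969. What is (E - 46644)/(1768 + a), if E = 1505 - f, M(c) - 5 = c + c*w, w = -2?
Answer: 65108/7535 ≈ 8.6407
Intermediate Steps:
M(c) = 5 - c (M(c) = 5 + (c + c*(-2)) = 5 + (c - 2*c) = 5 - c)
a = -9303 (a = -9193 - (5 - 1*(-5))*11 = -9193 - (5 + 5)*11 = -9193 - 1*10*11 = -9193 - 10*11 = -9193 - 110 = -9303)
E = -18464 (E = 1505 - 1*19969 = 1505 - 19969 = -18464)
(E - 46644)/(1768 + a) = (-18464 - 46644)/(1768 - 9303) = -65108/(-7535) = -65108*(-1/7535) = 65108/7535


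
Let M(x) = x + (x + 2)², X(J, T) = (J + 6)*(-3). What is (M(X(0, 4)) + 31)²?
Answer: 72361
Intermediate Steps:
X(J, T) = -18 - 3*J (X(J, T) = (6 + J)*(-3) = -18 - 3*J)
M(x) = x + (2 + x)²
(M(X(0, 4)) + 31)² = (((-18 - 3*0) + (2 + (-18 - 3*0))²) + 31)² = (((-18 + 0) + (2 + (-18 + 0))²) + 31)² = ((-18 + (2 - 18)²) + 31)² = ((-18 + (-16)²) + 31)² = ((-18 + 256) + 31)² = (238 + 31)² = 269² = 72361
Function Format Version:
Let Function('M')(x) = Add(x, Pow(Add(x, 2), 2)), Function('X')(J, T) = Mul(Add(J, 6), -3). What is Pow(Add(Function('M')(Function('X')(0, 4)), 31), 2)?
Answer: 72361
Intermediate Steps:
Function('X')(J, T) = Add(-18, Mul(-3, J)) (Function('X')(J, T) = Mul(Add(6, J), -3) = Add(-18, Mul(-3, J)))
Function('M')(x) = Add(x, Pow(Add(2, x), 2))
Pow(Add(Function('M')(Function('X')(0, 4)), 31), 2) = Pow(Add(Add(Add(-18, Mul(-3, 0)), Pow(Add(2, Add(-18, Mul(-3, 0))), 2)), 31), 2) = Pow(Add(Add(Add(-18, 0), Pow(Add(2, Add(-18, 0)), 2)), 31), 2) = Pow(Add(Add(-18, Pow(Add(2, -18), 2)), 31), 2) = Pow(Add(Add(-18, Pow(-16, 2)), 31), 2) = Pow(Add(Add(-18, 256), 31), 2) = Pow(Add(238, 31), 2) = Pow(269, 2) = 72361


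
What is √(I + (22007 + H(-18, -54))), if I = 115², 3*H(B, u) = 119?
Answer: √317445/3 ≈ 187.81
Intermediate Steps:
H(B, u) = 119/3 (H(B, u) = (⅓)*119 = 119/3)
I = 13225
√(I + (22007 + H(-18, -54))) = √(13225 + (22007 + 119/3)) = √(13225 + 66140/3) = √(105815/3) = √317445/3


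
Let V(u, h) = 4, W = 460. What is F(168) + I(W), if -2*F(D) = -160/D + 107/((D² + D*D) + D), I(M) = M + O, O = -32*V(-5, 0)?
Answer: 37646837/113232 ≈ 332.48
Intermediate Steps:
O = -128 (O = -32*4 = -128)
I(M) = -128 + M (I(M) = M - 128 = -128 + M)
F(D) = 80/D - 107/(2*(D + 2*D²)) (F(D) = -(-160/D + 107/((D² + D*D) + D))/2 = -(-160/D + 107/((D² + D²) + D))/2 = -(-160/D + 107/(2*D² + D))/2 = -(-160/D + 107/(D + 2*D²))/2 = 80/D - 107/(2*(D + 2*D²)))
F(168) + I(W) = (½)*(53 + 320*168)/(168*(1 + 2*168)) + (-128 + 460) = (½)*(1/168)*(53 + 53760)/(1 + 336) + 332 = (½)*(1/168)*53813/337 + 332 = (½)*(1/168)*(1/337)*53813 + 332 = 53813/113232 + 332 = 37646837/113232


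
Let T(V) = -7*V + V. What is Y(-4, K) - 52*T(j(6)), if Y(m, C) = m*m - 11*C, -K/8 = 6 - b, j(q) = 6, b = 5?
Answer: 1976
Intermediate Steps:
T(V) = -6*V
K = -8 (K = -8*(6 - 1*5) = -8*(6 - 5) = -8*1 = -8)
Y(m, C) = m**2 - 11*C
Y(-4, K) - 52*T(j(6)) = ((-4)**2 - 11*(-8)) - (-312)*6 = (16 + 88) - 52*(-36) = 104 + 1872 = 1976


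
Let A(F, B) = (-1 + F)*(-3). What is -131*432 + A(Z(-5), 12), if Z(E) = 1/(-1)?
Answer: -56586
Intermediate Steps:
Z(E) = -1
A(F, B) = 3 - 3*F
-131*432 + A(Z(-5), 12) = -131*432 + (3 - 3*(-1)) = -56592 + (3 + 3) = -56592 + 6 = -56586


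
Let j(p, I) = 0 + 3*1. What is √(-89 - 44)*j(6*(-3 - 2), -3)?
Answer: 3*I*√133 ≈ 34.598*I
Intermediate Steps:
j(p, I) = 3 (j(p, I) = 0 + 3 = 3)
√(-89 - 44)*j(6*(-3 - 2), -3) = √(-89 - 44)*3 = √(-133)*3 = (I*√133)*3 = 3*I*√133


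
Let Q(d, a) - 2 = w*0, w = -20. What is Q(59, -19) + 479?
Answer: 481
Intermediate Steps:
Q(d, a) = 2 (Q(d, a) = 2 - 20*0 = 2 + 0 = 2)
Q(59, -19) + 479 = 2 + 479 = 481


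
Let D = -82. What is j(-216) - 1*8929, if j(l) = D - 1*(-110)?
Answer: -8901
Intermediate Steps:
j(l) = 28 (j(l) = -82 - 1*(-110) = -82 + 110 = 28)
j(-216) - 1*8929 = 28 - 1*8929 = 28 - 8929 = -8901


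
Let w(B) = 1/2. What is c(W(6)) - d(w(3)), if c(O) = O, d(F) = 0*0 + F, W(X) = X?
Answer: 11/2 ≈ 5.5000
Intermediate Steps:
w(B) = 1/2
d(F) = F (d(F) = 0 + F = F)
c(W(6)) - d(w(3)) = 6 - 1*1/2 = 6 - 1/2 = 11/2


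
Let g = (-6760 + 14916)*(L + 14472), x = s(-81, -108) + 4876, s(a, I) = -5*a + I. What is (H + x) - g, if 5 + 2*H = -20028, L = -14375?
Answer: -1591951/2 ≈ -7.9598e+5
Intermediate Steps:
s(a, I) = I - 5*a
x = 5173 (x = (-108 - 5*(-81)) + 4876 = (-108 + 405) + 4876 = 297 + 4876 = 5173)
H = -20033/2 (H = -5/2 + (1/2)*(-20028) = -5/2 - 10014 = -20033/2 ≈ -10017.)
g = 791132 (g = (-6760 + 14916)*(-14375 + 14472) = 8156*97 = 791132)
(H + x) - g = (-20033/2 + 5173) - 1*791132 = -9687/2 - 791132 = -1591951/2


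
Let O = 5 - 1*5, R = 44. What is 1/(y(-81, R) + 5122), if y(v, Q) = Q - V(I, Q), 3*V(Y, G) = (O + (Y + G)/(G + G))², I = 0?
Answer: 12/61991 ≈ 0.00019358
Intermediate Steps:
O = 0 (O = 5 - 5 = 0)
V(Y, G) = (G + Y)²/(12*G²) (V(Y, G) = (0 + (Y + G)/(G + G))²/3 = (0 + (G + Y)/((2*G)))²/3 = (0 + (G + Y)*(1/(2*G)))²/3 = (0 + (G + Y)/(2*G))²/3 = ((G + Y)/(2*G))²/3 = ((G + Y)²/(4*G²))/3 = (G + Y)²/(12*G²))
y(v, Q) = -1/12 + Q (y(v, Q) = Q - (Q + 0)²/(12*Q²) = Q - Q²/(12*Q²) = Q - 1*1/12 = Q - 1/12 = -1/12 + Q)
1/(y(-81, R) + 5122) = 1/((-1/12 + 44) + 5122) = 1/(527/12 + 5122) = 1/(61991/12) = 12/61991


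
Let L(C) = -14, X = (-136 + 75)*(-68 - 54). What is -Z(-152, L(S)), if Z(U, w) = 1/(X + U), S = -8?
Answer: -1/7290 ≈ -0.00013717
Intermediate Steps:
X = 7442 (X = -61*(-122) = 7442)
Z(U, w) = 1/(7442 + U)
-Z(-152, L(S)) = -1/(7442 - 152) = -1/7290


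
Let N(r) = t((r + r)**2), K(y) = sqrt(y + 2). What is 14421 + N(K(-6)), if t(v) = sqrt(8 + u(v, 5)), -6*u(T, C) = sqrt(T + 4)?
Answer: 14421 + sqrt(72 - 3*I*sqrt(3))/3 ≈ 14424.0 - 0.102*I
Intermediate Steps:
u(T, C) = -sqrt(4 + T)/6 (u(T, C) = -sqrt(T + 4)/6 = -sqrt(4 + T)/6)
t(v) = sqrt(8 - sqrt(4 + v)/6)
K(y) = sqrt(2 + y)
N(r) = sqrt(288 - 6*sqrt(4 + 4*r**2))/6 (N(r) = sqrt(288 - 6*sqrt(4 + (r + r)**2))/6 = sqrt(288 - 6*sqrt(4 + (2*r)**2))/6 = sqrt(288 - 6*sqrt(4 + 4*r**2))/6)
14421 + N(K(-6)) = 14421 + sqrt(72 - 3*sqrt(1 + (sqrt(2 - 6))**2))/3 = 14421 + sqrt(72 - 3*sqrt(1 + (sqrt(-4))**2))/3 = 14421 + sqrt(72 - 3*sqrt(1 + (2*I)**2))/3 = 14421 + sqrt(72 - 3*sqrt(1 - 4))/3 = 14421 + sqrt(72 - 3*I*sqrt(3))/3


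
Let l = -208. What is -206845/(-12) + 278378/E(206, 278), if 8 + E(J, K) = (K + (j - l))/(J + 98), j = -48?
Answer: -301537007/11964 ≈ -25204.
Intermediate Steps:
E(J, K) = -8 + (160 + K)/(98 + J) (E(J, K) = -8 + (K + (-48 - 1*(-208)))/(J + 98) = -8 + (K + (-48 + 208))/(98 + J) = -8 + (K + 160)/(98 + J) = -8 + (160 + K)/(98 + J))
-206845/(-12) + 278378/E(206, 278) = -206845/(-12) + 278378/(((-624 + 278 - 8*206)/(98 + 206))) = -206845*(-1/12) + 278378/(((-624 + 278 - 1648)/304)) = 206845/12 + 278378/(((1/304)*(-1994))) = 206845/12 + 278378/(-997/152) = 206845/12 + 278378*(-152/997) = 206845/12 - 42313456/997 = -301537007/11964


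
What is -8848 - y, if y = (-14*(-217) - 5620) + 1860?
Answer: -8126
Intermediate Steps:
y = -722 (y = (3038 - 5620) + 1860 = -2582 + 1860 = -722)
-8848 - y = -8848 - 1*(-722) = -8848 + 722 = -8126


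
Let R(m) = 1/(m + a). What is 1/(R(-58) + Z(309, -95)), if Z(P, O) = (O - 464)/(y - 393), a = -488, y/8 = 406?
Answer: -1558830/308069 ≈ -5.0600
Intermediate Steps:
y = 3248 (y = 8*406 = 3248)
Z(P, O) = -464/2855 + O/2855 (Z(P, O) = (O - 464)/(3248 - 393) = (-464 + O)/2855 = (-464 + O)*(1/2855) = -464/2855 + O/2855)
R(m) = 1/(-488 + m) (R(m) = 1/(m - 488) = 1/(-488 + m))
1/(R(-58) + Z(309, -95)) = 1/(1/(-488 - 58) + (-464/2855 + (1/2855)*(-95))) = 1/(1/(-546) + (-464/2855 - 19/571)) = 1/(-1/546 - 559/2855) = 1/(-308069/1558830) = -1558830/308069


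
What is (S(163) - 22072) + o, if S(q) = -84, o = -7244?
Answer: -29400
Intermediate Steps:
(S(163) - 22072) + o = (-84 - 22072) - 7244 = -22156 - 7244 = -29400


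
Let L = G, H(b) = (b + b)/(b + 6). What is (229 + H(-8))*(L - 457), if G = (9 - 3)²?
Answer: -99777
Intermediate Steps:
H(b) = 2*b/(6 + b) (H(b) = (2*b)/(6 + b) = 2*b/(6 + b))
G = 36 (G = 6² = 36)
L = 36
(229 + H(-8))*(L - 457) = (229 + 2*(-8)/(6 - 8))*(36 - 457) = (229 + 2*(-8)/(-2))*(-421) = (229 + 2*(-8)*(-½))*(-421) = (229 + 8)*(-421) = 237*(-421) = -99777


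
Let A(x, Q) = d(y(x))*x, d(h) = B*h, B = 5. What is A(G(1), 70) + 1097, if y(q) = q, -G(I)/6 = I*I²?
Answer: 1277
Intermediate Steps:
G(I) = -6*I³ (G(I) = -6*I*I² = -6*I³)
d(h) = 5*h
A(x, Q) = 5*x² (A(x, Q) = (5*x)*x = 5*x²)
A(G(1), 70) + 1097 = 5*(-6*1³)² + 1097 = 5*(-6*1)² + 1097 = 5*(-6)² + 1097 = 5*36 + 1097 = 180 + 1097 = 1277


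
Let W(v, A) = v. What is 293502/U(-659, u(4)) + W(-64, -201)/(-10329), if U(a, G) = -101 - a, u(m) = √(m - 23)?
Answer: 168423215/320199 ≈ 526.00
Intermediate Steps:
u(m) = √(-23 + m)
293502/U(-659, u(4)) + W(-64, -201)/(-10329) = 293502/(-101 - 1*(-659)) - 64/(-10329) = 293502/(-101 + 659) - 64*(-1/10329) = 293502/558 + 64/10329 = 293502*(1/558) + 64/10329 = 48917/93 + 64/10329 = 168423215/320199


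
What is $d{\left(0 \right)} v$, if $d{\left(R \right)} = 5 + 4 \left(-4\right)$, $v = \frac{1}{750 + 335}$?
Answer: $- \frac{11}{1085} \approx -0.010138$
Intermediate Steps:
$v = \frac{1}{1085} \approx 0.00092166$
$d{\left(R \right)} = -11$ ($d{\left(R \right)} = 5 - 16 = -11$)
$d{\left(0 \right)} v = \left(-11\right) \frac{1}{1085} = - \frac{11}{1085}$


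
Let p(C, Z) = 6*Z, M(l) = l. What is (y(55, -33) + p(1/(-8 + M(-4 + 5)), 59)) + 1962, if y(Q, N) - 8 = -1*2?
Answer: 2322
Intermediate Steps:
y(Q, N) = 6 (y(Q, N) = 8 - 1*2 = 8 - 2 = 6)
(y(55, -33) + p(1/(-8 + M(-4 + 5)), 59)) + 1962 = (6 + 6*59) + 1962 = (6 + 354) + 1962 = 360 + 1962 = 2322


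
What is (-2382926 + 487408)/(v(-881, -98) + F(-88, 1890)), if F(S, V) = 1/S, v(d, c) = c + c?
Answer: 166805584/17249 ≈ 9670.5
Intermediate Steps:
v(d, c) = 2*c
(-2382926 + 487408)/(v(-881, -98) + F(-88, 1890)) = (-2382926 + 487408)/(2*(-98) + 1/(-88)) = -1895518/(-196 - 1/88) = -1895518/(-17249/88) = -1895518*(-88/17249) = 166805584/17249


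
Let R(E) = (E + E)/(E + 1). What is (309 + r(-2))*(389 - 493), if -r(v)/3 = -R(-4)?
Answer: -32968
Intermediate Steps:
R(E) = 2*E/(1 + E) (R(E) = (2*E)/(1 + E) = 2*E/(1 + E))
r(v) = 8 (r(v) = -(-3)*2*(-4)/(1 - 4) = -(-3)*2*(-4)/(-3) = -(-3)*2*(-4)*(-1/3) = -(-3)*8/3 = -3*(-8/3) = 8)
(309 + r(-2))*(389 - 493) = (309 + 8)*(389 - 493) = 317*(-104) = -32968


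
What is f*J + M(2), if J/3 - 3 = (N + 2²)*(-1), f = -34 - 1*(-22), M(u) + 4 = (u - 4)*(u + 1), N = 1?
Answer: 62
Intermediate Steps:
M(u) = -4 + (1 + u)*(-4 + u) (M(u) = -4 + (u - 4)*(u + 1) = -4 + (-4 + u)*(1 + u) = -4 + (1 + u)*(-4 + u))
f = -12 (f = -34 + 22 = -12)
J = -6 (J = 9 + 3*((1 + 2²)*(-1)) = 9 + 3*((1 + 4)*(-1)) = 9 + 3*(5*(-1)) = 9 + 3*(-5) = 9 - 15 = -6)
f*J + M(2) = -12*(-6) + (-8 + 2² - 3*2) = 72 + (-8 + 4 - 6) = 72 - 10 = 62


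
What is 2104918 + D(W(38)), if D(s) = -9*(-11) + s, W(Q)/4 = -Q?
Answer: 2104865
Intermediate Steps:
W(Q) = -4*Q (W(Q) = 4*(-Q) = -4*Q)
D(s) = 99 + s
2104918 + D(W(38)) = 2104918 + (99 - 4*38) = 2104918 + (99 - 152) = 2104918 - 53 = 2104865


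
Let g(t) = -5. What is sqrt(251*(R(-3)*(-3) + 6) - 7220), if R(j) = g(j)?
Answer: I*sqrt(1949) ≈ 44.147*I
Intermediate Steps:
R(j) = -5
sqrt(251*(R(-3)*(-3) + 6) - 7220) = sqrt(251*(-5*(-3) + 6) - 7220) = sqrt(251*(15 + 6) - 7220) = sqrt(251*21 - 7220) = sqrt(5271 - 7220) = sqrt(-1949) = I*sqrt(1949)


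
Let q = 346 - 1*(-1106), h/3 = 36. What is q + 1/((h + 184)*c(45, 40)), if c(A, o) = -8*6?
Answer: 20351231/14016 ≈ 1452.0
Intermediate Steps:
h = 108 (h = 3*36 = 108)
c(A, o) = -48
q = 1452 (q = 346 + 1106 = 1452)
q + 1/((h + 184)*c(45, 40)) = 1452 + 1/((108 + 184)*(-48)) = 1452 - 1/48/292 = 1452 + (1/292)*(-1/48) = 1452 - 1/14016 = 20351231/14016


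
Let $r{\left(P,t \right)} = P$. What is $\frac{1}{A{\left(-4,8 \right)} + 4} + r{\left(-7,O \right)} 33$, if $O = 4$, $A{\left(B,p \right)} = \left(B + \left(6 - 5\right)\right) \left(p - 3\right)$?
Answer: $- \frac{2542}{11} \approx -231.09$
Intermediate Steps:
$A{\left(B,p \right)} = \left(1 + B\right) \left(-3 + p\right)$ ($A{\left(B,p \right)} = \left(B + 1\right) \left(-3 + p\right) = \left(1 + B\right) \left(-3 + p\right)$)
$\frac{1}{A{\left(-4,8 \right)} + 4} + r{\left(-7,O \right)} 33 = \frac{1}{\left(-3 + 8 - -12 - 32\right) + 4} - 231 = \frac{1}{\left(-3 + 8 + 12 - 32\right) + 4} - 231 = \frac{1}{-15 + 4} - 231 = \frac{1}{-11} - 231 = - \frac{1}{11} - 231 = - \frac{2542}{11}$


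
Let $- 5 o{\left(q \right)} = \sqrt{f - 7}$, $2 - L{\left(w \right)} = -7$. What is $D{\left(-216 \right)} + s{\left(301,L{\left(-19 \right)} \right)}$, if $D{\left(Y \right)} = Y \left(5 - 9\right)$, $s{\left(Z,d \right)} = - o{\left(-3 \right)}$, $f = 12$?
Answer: $864 + \frac{\sqrt{5}}{5} \approx 864.45$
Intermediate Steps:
$L{\left(w \right)} = 9$ ($L{\left(w \right)} = 2 - -7 = 2 + 7 = 9$)
$o{\left(q \right)} = - \frac{\sqrt{5}}{5}$ ($o{\left(q \right)} = - \frac{\sqrt{12 - 7}}{5} = - \frac{\sqrt{5}}{5}$)
$s{\left(Z,d \right)} = \frac{\sqrt{5}}{5}$ ($s{\left(Z,d \right)} = - \frac{\left(-1\right) \sqrt{5}}{5} = \frac{\sqrt{5}}{5}$)
$D{\left(Y \right)} = - 4 Y$ ($D{\left(Y \right)} = Y \left(-4\right) = - 4 Y$)
$D{\left(-216 \right)} + s{\left(301,L{\left(-19 \right)} \right)} = \left(-4\right) \left(-216\right) + \frac{\sqrt{5}}{5} = 864 + \frac{\sqrt{5}}{5}$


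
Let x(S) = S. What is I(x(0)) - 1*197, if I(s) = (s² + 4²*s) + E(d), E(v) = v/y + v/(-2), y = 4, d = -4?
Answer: -196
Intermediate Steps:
E(v) = -v/4 (E(v) = v/4 + v/(-2) = v*(¼) + v*(-½) = v/4 - v/2 = -v/4)
I(s) = 1 + s² + 16*s (I(s) = (s² + 4²*s) - ¼*(-4) = (s² + 16*s) + 1 = 1 + s² + 16*s)
I(x(0)) - 1*197 = (1 + 0² + 16*0) - 1*197 = (1 + 0 + 0) - 197 = 1 - 197 = -196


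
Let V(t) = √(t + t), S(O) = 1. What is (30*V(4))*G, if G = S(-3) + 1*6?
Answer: 420*√2 ≈ 593.97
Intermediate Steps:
V(t) = √2*√t (V(t) = √(2*t) = √2*√t)
G = 7 (G = 1 + 1*6 = 1 + 6 = 7)
(30*V(4))*G = (30*(√2*√4))*7 = (30*(√2*2))*7 = (30*(2*√2))*7 = (60*√2)*7 = 420*√2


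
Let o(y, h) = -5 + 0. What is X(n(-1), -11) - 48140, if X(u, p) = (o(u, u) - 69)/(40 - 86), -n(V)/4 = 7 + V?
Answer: -1107183/23 ≈ -48138.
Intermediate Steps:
n(V) = -28 - 4*V (n(V) = -4*(7 + V) = -28 - 4*V)
o(y, h) = -5
X(u, p) = 37/23 (X(u, p) = (-5 - 69)/(40 - 86) = -74/(-46) = -74*(-1/46) = 37/23)
X(n(-1), -11) - 48140 = 37/23 - 48140 = -1107183/23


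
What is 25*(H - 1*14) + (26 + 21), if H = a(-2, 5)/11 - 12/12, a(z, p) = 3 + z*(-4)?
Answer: -303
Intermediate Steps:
a(z, p) = 3 - 4*z
H = 0 (H = (3 - 4*(-2))/11 - 12/12 = (3 + 8)*(1/11) - 12*1/12 = 11*(1/11) - 1 = 1 - 1 = 0)
25*(H - 1*14) + (26 + 21) = 25*(0 - 1*14) + (26 + 21) = 25*(0 - 14) + 47 = 25*(-14) + 47 = -350 + 47 = -303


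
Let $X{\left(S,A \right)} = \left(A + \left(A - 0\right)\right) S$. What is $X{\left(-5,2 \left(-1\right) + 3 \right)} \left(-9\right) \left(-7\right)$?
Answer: $-630$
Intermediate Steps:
$X{\left(S,A \right)} = 2 A S$ ($X{\left(S,A \right)} = \left(A + \left(A + 0\right)\right) S = \left(A + A\right) S = 2 A S$)
$X{\left(-5,2 \left(-1\right) + 3 \right)} \left(-9\right) \left(-7\right) = 2 \left(2 \left(-1\right) + 3\right) \left(-5\right) \left(-9\right) \left(-7\right) = 2 \left(-2 + 3\right) \left(-5\right) \left(-9\right) \left(-7\right) = 2 \cdot 1 \left(-5\right) \left(-9\right) \left(-7\right) = \left(-10\right) \left(-9\right) \left(-7\right) = 90 \left(-7\right) = -630$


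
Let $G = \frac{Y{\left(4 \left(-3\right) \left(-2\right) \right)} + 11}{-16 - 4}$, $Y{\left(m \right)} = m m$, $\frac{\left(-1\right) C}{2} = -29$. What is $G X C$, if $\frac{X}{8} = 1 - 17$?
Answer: $\frac{1089472}{5} \approx 2.1789 \cdot 10^{5}$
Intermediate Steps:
$C = 58$ ($C = \left(-2\right) \left(-29\right) = 58$)
$Y{\left(m \right)} = m^{2}$
$G = - \frac{587}{20}$ ($G = \frac{\left(4 \left(-3\right) \left(-2\right)\right)^{2} + 11}{-16 - 4} = \frac{\left(\left(-12\right) \left(-2\right)\right)^{2} + 11}{-20} = \left(24^{2} + 11\right) \left(- \frac{1}{20}\right) = \left(576 + 11\right) \left(- \frac{1}{20}\right) = 587 \left(- \frac{1}{20}\right) = - \frac{587}{20} \approx -29.35$)
$X = -128$ ($X = 8 \left(1 - 17\right) = 8 \left(-16\right) = -128$)
$G X C = \left(- \frac{587}{20}\right) \left(-128\right) 58 = \frac{18784}{5} \cdot 58 = \frac{1089472}{5}$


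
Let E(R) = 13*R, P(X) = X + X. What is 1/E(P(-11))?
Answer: -1/286 ≈ -0.0034965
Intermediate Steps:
P(X) = 2*X
1/E(P(-11)) = 1/(13*(2*(-11))) = 1/(13*(-22)) = 1/(-286) = -1/286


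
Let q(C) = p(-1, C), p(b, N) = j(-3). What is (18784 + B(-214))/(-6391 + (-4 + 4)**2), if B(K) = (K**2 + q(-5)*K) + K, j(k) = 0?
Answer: -64366/6391 ≈ -10.071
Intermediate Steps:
p(b, N) = 0
q(C) = 0
B(K) = K + K**2 (B(K) = (K**2 + 0*K) + K = (K**2 + 0) + K = K**2 + K = K + K**2)
(18784 + B(-214))/(-6391 + (-4 + 4)**2) = (18784 - 214*(1 - 214))/(-6391 + (-4 + 4)**2) = (18784 - 214*(-213))/(-6391 + 0**2) = (18784 + 45582)/(-6391 + 0) = 64366/(-6391) = 64366*(-1/6391) = -64366/6391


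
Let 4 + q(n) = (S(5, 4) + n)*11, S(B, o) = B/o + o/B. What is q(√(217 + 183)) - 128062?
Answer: -2556469/20 ≈ -1.2782e+5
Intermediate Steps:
q(n) = 371/20 + 11*n (q(n) = -4 + ((5/4 + 4/5) + n)*11 = -4 + ((5*(¼) + 4*(⅕)) + n)*11 = -4 + ((5/4 + ⅘) + n)*11 = -4 + (41/20 + n)*11 = -4 + (451/20 + 11*n) = 371/20 + 11*n)
q(√(217 + 183)) - 128062 = (371/20 + 11*√(217 + 183)) - 128062 = (371/20 + 11*√400) - 128062 = (371/20 + 11*20) - 128062 = (371/20 + 220) - 128062 = 4771/20 - 128062 = -2556469/20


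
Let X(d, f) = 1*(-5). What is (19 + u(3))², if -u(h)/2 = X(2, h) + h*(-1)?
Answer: 1225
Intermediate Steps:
X(d, f) = -5
u(h) = 10 + 2*h (u(h) = -2*(-5 + h*(-1)) = -2*(-5 - h) = 10 + 2*h)
(19 + u(3))² = (19 + (10 + 2*3))² = (19 + (10 + 6))² = (19 + 16)² = 35² = 1225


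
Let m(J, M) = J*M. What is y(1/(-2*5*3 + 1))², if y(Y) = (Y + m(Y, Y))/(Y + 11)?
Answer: 196/21261321 ≈ 9.2186e-6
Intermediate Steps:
y(Y) = (Y + Y²)/(11 + Y) (y(Y) = (Y + Y*Y)/(Y + 11) = (Y + Y²)/(11 + Y))
y(1/(-2*5*3 + 1))² = ((1 + 1/(-2*5*3 + 1))/((-2*5*3 + 1)*(11 + 1/(-2*5*3 + 1))))² = ((1 + 1/(-10*3 + 1))/((-10*3 + 1)*(11 + 1/(-10*3 + 1))))² = ((1 + 1/(-30 + 1))/((-30 + 1)*(11 + 1/(-30 + 1))))² = ((1 + 1/(-29))/((-29)*(11 + 1/(-29))))² = (-(1 - 1/29)/(29*(11 - 1/29)))² = (-1/29*28/29/318/29)² = (-1/29*29/318*28/29)² = (-14/4611)² = 196/21261321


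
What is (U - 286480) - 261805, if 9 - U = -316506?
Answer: -231770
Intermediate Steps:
U = 316515 (U = 9 - 1*(-316506) = 9 + 316506 = 316515)
(U - 286480) - 261805 = (316515 - 286480) - 261805 = 30035 - 261805 = -231770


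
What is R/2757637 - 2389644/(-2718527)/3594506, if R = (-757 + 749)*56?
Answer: -2185579715880674/13473485689128199847 ≈ -0.00016221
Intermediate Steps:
R = -448 (R = -8*56 = -448)
R/2757637 - 2389644/(-2718527)/3594506 = -448/2757637 - 2389644/(-2718527)/3594506 = -448*1/2757637 - 2389644*(-1/2718527)*(1/3594506) = -448/2757637 + (2389644/2718527)*(1/3594506) = -448/2757637 + 1194822/4885880806331 = -2185579715880674/13473485689128199847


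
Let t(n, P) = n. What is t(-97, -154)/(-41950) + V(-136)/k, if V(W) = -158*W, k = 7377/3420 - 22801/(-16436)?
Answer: 1055623688610163/174116789050 ≈ 6062.7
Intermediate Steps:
k = 4150579/1171065 (k = 7377*(1/3420) - 22801*(-1/16436) = 2459/1140 + 22801/16436 = 4150579/1171065 ≈ 3.5443)
t(-97, -154)/(-41950) + V(-136)/k = -97/(-41950) + (-158*(-136))/(4150579/1171065) = -97*(-1/41950) + 21488*(1171065/4150579) = 97/41950 + 25163844720/4150579 = 1055623688610163/174116789050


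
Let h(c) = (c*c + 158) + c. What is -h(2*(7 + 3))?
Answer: -578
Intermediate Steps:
h(c) = 158 + c + c² (h(c) = (c² + 158) + c = (158 + c²) + c = 158 + c + c²)
-h(2*(7 + 3)) = -(158 + 2*(7 + 3) + (2*(7 + 3))²) = -(158 + 2*10 + (2*10)²) = -(158 + 20 + 20²) = -(158 + 20 + 400) = -1*578 = -578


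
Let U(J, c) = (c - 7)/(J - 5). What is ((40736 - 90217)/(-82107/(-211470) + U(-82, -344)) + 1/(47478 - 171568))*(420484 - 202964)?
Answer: -273023453609124963112/112190153679 ≈ -2.4336e+9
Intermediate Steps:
U(J, c) = (-7 + c)/(-5 + J)
((40736 - 90217)/(-82107/(-211470) + U(-82, -344)) + 1/(47478 - 171568))*(420484 - 202964) = ((40736 - 90217)/(-82107/(-211470) + (-7 - 344)/(-5 - 82)) + 1/(47478 - 171568))*(420484 - 202964) = (-49481/(-82107*(-1/211470) - 351/(-87)) + 1/(-124090))*217520 = (-49481/(27369/70490 - 1/87*(-351)) - 1/124090)*217520 = (-49481/(27369/70490 + 117/29) - 1/124090)*217520 = (-49481/9041031/2044210 - 1/124090)*217520 = (-49481*2044210/9041031 - 1/124090)*217520 = (-101149555010/9041031 - 1/124090)*217520 = -12551648290231931/1121901536790*217520 = -273023453609124963112/112190153679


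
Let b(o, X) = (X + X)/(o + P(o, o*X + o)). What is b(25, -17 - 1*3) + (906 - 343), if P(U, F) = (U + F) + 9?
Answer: 29281/52 ≈ 563.10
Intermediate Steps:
P(U, F) = 9 + F + U (P(U, F) = (F + U) + 9 = 9 + F + U)
b(o, X) = 2*X/(9 + 3*o + X*o) (b(o, X) = (X + X)/(o + (9 + (o*X + o) + o)) = (2*X)/(o + (9 + (X*o + o) + o)) = (2*X)/(o + (9 + (o + X*o) + o)) = (2*X)/(o + (9 + 2*o + X*o)) = (2*X)/(9 + 3*o + X*o) = 2*X/(9 + 3*o + X*o))
b(25, -17 - 1*3) + (906 - 343) = 2*(-17 - 1*3)/(9 + 3*25 + (-17 - 1*3)*25) + (906 - 343) = 2*(-17 - 3)/(9 + 75 + (-17 - 3)*25) + 563 = 2*(-20)/(9 + 75 - 20*25) + 563 = 2*(-20)/(9 + 75 - 500) + 563 = 2*(-20)/(-416) + 563 = 2*(-20)*(-1/416) + 563 = 5/52 + 563 = 29281/52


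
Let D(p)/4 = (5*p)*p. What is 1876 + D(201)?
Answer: 809896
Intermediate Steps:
D(p) = 20*p**2 (D(p) = 4*((5*p)*p) = 4*(5*p**2) = 20*p**2)
1876 + D(201) = 1876 + 20*201**2 = 1876 + 20*40401 = 1876 + 808020 = 809896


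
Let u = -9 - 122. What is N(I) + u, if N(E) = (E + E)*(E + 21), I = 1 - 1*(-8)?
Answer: 409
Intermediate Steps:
u = -131
I = 9 (I = 1 + 8 = 9)
N(E) = 2*E*(21 + E) (N(E) = (2*E)*(21 + E) = 2*E*(21 + E))
N(I) + u = 2*9*(21 + 9) - 131 = 2*9*30 - 131 = 540 - 131 = 409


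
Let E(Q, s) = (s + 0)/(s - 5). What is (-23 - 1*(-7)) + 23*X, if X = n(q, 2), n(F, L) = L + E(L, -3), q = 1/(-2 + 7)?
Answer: 309/8 ≈ 38.625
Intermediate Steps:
q = 1/5 ≈ 0.20000
E(Q, s) = s/(-5 + s)
n(F, L) = 3/8 + L (n(F, L) = L - 3/(-5 - 3) = L - 3/(-8) = L - 3*(-1/8) = L + 3/8 = 3/8 + L)
X = 19/8 (X = 3/8 + 2 = 19/8 ≈ 2.3750)
(-23 - 1*(-7)) + 23*X = (-23 - 1*(-7)) + 23*(19/8) = (-23 + 7) + 437/8 = -16 + 437/8 = 309/8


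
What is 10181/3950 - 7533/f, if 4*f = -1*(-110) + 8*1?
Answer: -58910021/233050 ≈ -252.78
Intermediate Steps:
f = 59/2 (f = (-1*(-110) + 8*1)/4 = (110 + 8)/4 = (¼)*118 = 59/2 ≈ 29.500)
10181/3950 - 7533/f = 10181/3950 - 7533/59/2 = 10181*(1/3950) - 7533*2/59 = 10181/3950 - 15066/59 = -58910021/233050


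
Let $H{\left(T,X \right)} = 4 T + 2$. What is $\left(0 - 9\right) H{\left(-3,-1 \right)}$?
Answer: $90$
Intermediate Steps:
$H{\left(T,X \right)} = 2 + 4 T$
$\left(0 - 9\right) H{\left(-3,-1 \right)} = \left(0 - 9\right) \left(2 + 4 \left(-3\right)\right) = - 9 \left(2 - 12\right) = \left(-9\right) \left(-10\right) = 90$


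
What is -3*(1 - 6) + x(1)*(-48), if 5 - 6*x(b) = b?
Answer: -17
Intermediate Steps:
x(b) = ⅚ - b/6
-3*(1 - 6) + x(1)*(-48) = -3*(1 - 6) + (⅚ - ⅙*1)*(-48) = -3*(-5) + (⅚ - ⅙)*(-48) = 15 + (⅔)*(-48) = 15 - 32 = -17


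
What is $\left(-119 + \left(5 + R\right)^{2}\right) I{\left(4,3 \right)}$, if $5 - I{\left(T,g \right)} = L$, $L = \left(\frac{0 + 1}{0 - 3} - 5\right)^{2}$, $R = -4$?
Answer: $\frac{24898}{9} \approx 2766.4$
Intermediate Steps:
$L = \frac{256}{9}$ ($L = \left(1 \frac{1}{-3} - 5\right)^{2} = \left(1 \left(- \frac{1}{3}\right) - 5\right)^{2} = \left(- \frac{1}{3} - 5\right)^{2} = \left(- \frac{16}{3}\right)^{2} = \frac{256}{9} \approx 28.444$)
$I{\left(T,g \right)} = - \frac{211}{9}$ ($I{\left(T,g \right)} = 5 - \frac{256}{9} = - \frac{211}{9}$)
$\left(-119 + \left(5 + R\right)^{2}\right) I{\left(4,3 \right)} = \left(-119 + \left(5 - 4\right)^{2}\right) \left(- \frac{211}{9}\right) = \left(-119 + 1^{2}\right) \left(- \frac{211}{9}\right) = \left(-119 + 1\right) \left(- \frac{211}{9}\right) = \left(-118\right) \left(- \frac{211}{9}\right) = \frac{24898}{9}$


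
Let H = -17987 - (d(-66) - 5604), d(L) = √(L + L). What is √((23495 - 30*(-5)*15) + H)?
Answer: √(13362 - 2*I*√33) ≈ 115.59 - 0.0497*I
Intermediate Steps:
d(L) = √2*√L (d(L) = √(2*L) = √2*√L)
H = -12383 - 2*I*√33 (H = -17987 - (√2*√(-66) - 5604) = -17987 - (√2*(I*√66) - 5604) = -17987 - (2*I*√33 - 5604) = -17987 - (-5604 + 2*I*√33) = -17987 + (5604 - 2*I*√33) = -12383 - 2*I*√33 ≈ -12383.0 - 11.489*I)
√((23495 - 30*(-5)*15) + H) = √((23495 - 30*(-5)*15) + (-12383 - 2*I*√33)) = √((23495 - (-150)*15) + (-12383 - 2*I*√33)) = √((23495 - 1*(-2250)) + (-12383 - 2*I*√33)) = √((23495 + 2250) + (-12383 - 2*I*√33)) = √(25745 + (-12383 - 2*I*√33)) = √(13362 - 2*I*√33)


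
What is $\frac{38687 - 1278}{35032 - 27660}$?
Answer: $\frac{37409}{7372} \approx 5.0745$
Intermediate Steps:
$\frac{38687 - 1278}{35032 - 27660} = \frac{38687 - 1278}{7372} = 37409 \cdot \frac{1}{7372} = \frac{37409}{7372}$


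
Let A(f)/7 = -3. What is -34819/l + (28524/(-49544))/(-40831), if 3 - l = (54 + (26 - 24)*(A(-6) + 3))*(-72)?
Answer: -17609099916185/656946863034 ≈ -26.804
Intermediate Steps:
A(f) = -21 (A(f) = 7*(-3) = -21)
l = 1299 (l = 3 - (54 + (26 - 24)*(-21 + 3))*(-72) = 3 - (54 + 2*(-18))*(-72) = 3 - (54 - 36)*(-72) = 3 - 18*(-72) = 3 - 1*(-1296) = 3 + 1296 = 1299)
-34819/l + (28524/(-49544))/(-40831) = -34819/1299 + (28524/(-49544))/(-40831) = -34819*1/1299 + (28524*(-1/49544))*(-1/40831) = -34819/1299 - 7131/12386*(-1/40831) = -34819/1299 + 7131/505732766 = -17609099916185/656946863034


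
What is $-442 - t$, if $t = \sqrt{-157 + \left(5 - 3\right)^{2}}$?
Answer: $-442 - 3 i \sqrt{17} \approx -442.0 - 12.369 i$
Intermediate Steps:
$t = 3 i \sqrt{17}$ ($t = \sqrt{-157 + 2^{2}} = \sqrt{-157 + 4} = \sqrt{-153} = 3 i \sqrt{17} \approx 12.369 i$)
$-442 - t = -442 - 3 i \sqrt{17}$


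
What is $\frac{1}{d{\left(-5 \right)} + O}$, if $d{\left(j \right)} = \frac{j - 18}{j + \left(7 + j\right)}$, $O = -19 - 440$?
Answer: $- \frac{3}{1354} \approx -0.0022157$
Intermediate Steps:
$O = -459$ ($O = -19 - 440 = -459$)
$d{\left(j \right)} = \frac{-18 + j}{7 + 2 j}$
$\frac{1}{d{\left(-5 \right)} + O} = \frac{1}{\frac{-18 - 5}{7 + 2 \left(-5\right)} - 459} = \frac{1}{\frac{1}{7 - 10} \left(-23\right) - 459} = \frac{1}{\frac{1}{-3} \left(-23\right) - 459} = \frac{1}{\left(- \frac{1}{3}\right) \left(-23\right) - 459} = \frac{1}{\frac{23}{3} - 459} = \frac{1}{- \frac{1354}{3}} = - \frac{3}{1354}$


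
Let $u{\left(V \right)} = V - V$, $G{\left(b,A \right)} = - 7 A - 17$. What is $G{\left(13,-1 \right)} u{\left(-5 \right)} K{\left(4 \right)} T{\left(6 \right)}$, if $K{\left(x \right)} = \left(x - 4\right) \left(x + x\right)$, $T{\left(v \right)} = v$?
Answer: $0$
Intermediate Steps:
$G{\left(b,A \right)} = -17 - 7 A$
$u{\left(V \right)} = 0$
$K{\left(x \right)} = 2 x \left(-4 + x\right)$ ($K{\left(x \right)} = \left(-4 + x\right) 2 x = 2 x \left(-4 + x\right)$)
$G{\left(13,-1 \right)} u{\left(-5 \right)} K{\left(4 \right)} T{\left(6 \right)} = \left(-17 - -7\right) 0 \cdot 2 \cdot 4 \left(-4 + 4\right) 6 = \left(-17 + 7\right) 0 \cdot 2 \cdot 4 \cdot 0 \cdot 6 = - 10 \cdot 0 \cdot 0 \cdot 6 = - 10 \cdot 0 \cdot 6 = \left(-10\right) 0 = 0$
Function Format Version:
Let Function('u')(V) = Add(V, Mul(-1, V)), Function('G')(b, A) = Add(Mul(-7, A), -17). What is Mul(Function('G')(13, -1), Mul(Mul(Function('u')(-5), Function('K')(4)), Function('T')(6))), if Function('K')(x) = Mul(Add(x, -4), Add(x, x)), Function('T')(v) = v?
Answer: 0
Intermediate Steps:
Function('G')(b, A) = Add(-17, Mul(-7, A))
Function('u')(V) = 0
Function('K')(x) = Mul(2, x, Add(-4, x)) (Function('K')(x) = Mul(Add(-4, x), Mul(2, x)) = Mul(2, x, Add(-4, x)))
Mul(Function('G')(13, -1), Mul(Mul(Function('u')(-5), Function('K')(4)), Function('T')(6))) = Mul(Add(-17, Mul(-7, -1)), Mul(Mul(0, Mul(2, 4, Add(-4, 4))), 6)) = Mul(Add(-17, 7), Mul(Mul(0, Mul(2, 4, 0)), 6)) = Mul(-10, Mul(Mul(0, 0), 6)) = Mul(-10, Mul(0, 6)) = Mul(-10, 0) = 0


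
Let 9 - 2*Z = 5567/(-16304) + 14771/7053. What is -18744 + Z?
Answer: -4309990927981/229984224 ≈ -18740.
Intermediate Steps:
Z = 833366675/229984224 (Z = 9/2 - (5567/(-16304) + 14771/7053)/2 = 9/2 - (5567*(-1/16304) + 14771*(1/7053))/2 = 9/2 - (-5567/16304 + 14771/7053)/2 = 9/2 - 1/2*201562333/114992112 = 9/2 - 201562333/229984224 = 833366675/229984224 ≈ 3.6236)
-18744 + Z = -18744 + 833366675/229984224 = -4309990927981/229984224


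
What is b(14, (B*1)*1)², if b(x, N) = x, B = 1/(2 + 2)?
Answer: 196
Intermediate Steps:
B = ¼ (B = 1/4 = ¼ ≈ 0.25000)
b(14, (B*1)*1)² = 14² = 196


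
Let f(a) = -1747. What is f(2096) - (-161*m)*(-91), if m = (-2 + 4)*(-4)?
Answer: 115461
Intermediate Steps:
m = -8 (m = 2*(-4) = -8)
f(2096) - (-161*m)*(-91) = -1747 - (-161*(-8))*(-91) = -1747 - 1288*(-91) = -1747 - 1*(-117208) = -1747 + 117208 = 115461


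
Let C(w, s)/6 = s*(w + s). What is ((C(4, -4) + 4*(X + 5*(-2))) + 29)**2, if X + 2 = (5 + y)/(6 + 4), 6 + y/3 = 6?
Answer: 289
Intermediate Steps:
C(w, s) = 6*s*(s + w) (C(w, s) = 6*(s*(w + s)) = 6*(s*(s + w)) = 6*s*(s + w))
y = 0 (y = -18 + 3*6 = -18 + 18 = 0)
X = -3/2 (X = -2 + (5 + 0)/(6 + 4) = -2 + 5/10 = -2 + 5*(1/10) = -2 + 1/2 = -3/2 ≈ -1.5000)
((C(4, -4) + 4*(X + 5*(-2))) + 29)**2 = ((6*(-4)*(-4 + 4) + 4*(-3/2 + 5*(-2))) + 29)**2 = ((6*(-4)*0 + 4*(-3/2 - 10)) + 29)**2 = ((0 + 4*(-23/2)) + 29)**2 = ((0 - 46) + 29)**2 = (-46 + 29)**2 = (-17)**2 = 289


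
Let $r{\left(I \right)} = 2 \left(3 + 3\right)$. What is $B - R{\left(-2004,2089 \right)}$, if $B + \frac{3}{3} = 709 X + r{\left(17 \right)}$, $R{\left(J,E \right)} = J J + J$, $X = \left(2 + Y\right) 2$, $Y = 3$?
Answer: $-4006911$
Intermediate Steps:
$r{\left(I \right)} = 12$ ($r{\left(I \right)} = 2 \cdot 6 = 12$)
$X = 10$ ($X = \left(2 + 3\right) 2 = 5 \cdot 2 = 10$)
$R{\left(J,E \right)} = J + J^{2}$ ($R{\left(J,E \right)} = J^{2} + J = J + J^{2}$)
$B = 7101$ ($B = -1 + \left(709 \cdot 10 + 12\right) = -1 + \left(7090 + 12\right) = -1 + 7102 = 7101$)
$B - R{\left(-2004,2089 \right)} = 7101 - - 2004 \left(1 - 2004\right) = 7101 - \left(-2004\right) \left(-2003\right) = 7101 - 4014012 = -4006911$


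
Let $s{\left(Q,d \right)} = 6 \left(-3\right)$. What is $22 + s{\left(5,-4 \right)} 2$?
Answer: $-14$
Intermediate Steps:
$s{\left(Q,d \right)} = -18$
$22 + s{\left(5,-4 \right)} 2 = 22 - 36 = -14$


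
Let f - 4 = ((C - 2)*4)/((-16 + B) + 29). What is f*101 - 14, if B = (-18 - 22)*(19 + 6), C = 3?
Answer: 384526/987 ≈ 389.59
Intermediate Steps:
B = -1000 (B = -40*25 = -1000)
f = 3944/987 (f = 4 + ((3 - 2)*4)/((-16 - 1000) + 29) = 4 + (1*4)/(-1016 + 29) = 4 + 4/(-987) = 4 + 4*(-1/987) = 4 - 4/987 = 3944/987 ≈ 3.9959)
f*101 - 14 = (3944/987)*101 - 14 = 398344/987 - 14 = 384526/987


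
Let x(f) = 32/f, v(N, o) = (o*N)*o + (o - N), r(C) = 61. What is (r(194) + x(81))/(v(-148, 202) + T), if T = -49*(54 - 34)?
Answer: -4973/489209382 ≈ -1.0165e-5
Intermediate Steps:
v(N, o) = o - N + N*o**2 (v(N, o) = (N*o)*o + (o - N) = N*o**2 + (o - N) = o - N + N*o**2)
T = -980 (T = -49*20 = -980)
(r(194) + x(81))/(v(-148, 202) + T) = (61 + 32/81)/((202 - 1*(-148) - 148*202**2) - 980) = (61 + 32*(1/81))/((202 + 148 - 148*40804) - 980) = (61 + 32/81)/((202 + 148 - 6038992) - 980) = 4973/(81*(-6038642 - 980)) = (4973/81)/(-6039622) = (4973/81)*(-1/6039622) = -4973/489209382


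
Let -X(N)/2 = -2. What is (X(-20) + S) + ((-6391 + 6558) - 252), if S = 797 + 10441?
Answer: 11157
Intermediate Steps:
S = 11238
X(N) = 4 (X(N) = -2*(-2) = 4)
(X(-20) + S) + ((-6391 + 6558) - 252) = (4 + 11238) + ((-6391 + 6558) - 252) = 11242 + (167 - 252) = 11242 - 85 = 11157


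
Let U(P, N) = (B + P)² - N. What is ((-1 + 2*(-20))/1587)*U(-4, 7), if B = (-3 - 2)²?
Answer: -17794/1587 ≈ -11.212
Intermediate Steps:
B = 25 (B = (-5)² = 25)
U(P, N) = (25 + P)² - N
((-1 + 2*(-20))/1587)*U(-4, 7) = ((-1 + 2*(-20))/1587)*((25 - 4)² - 1*7) = ((-1 - 40)*(1/1587))*(21² - 7) = (-41*1/1587)*(441 - 7) = -41/1587*434 = -17794/1587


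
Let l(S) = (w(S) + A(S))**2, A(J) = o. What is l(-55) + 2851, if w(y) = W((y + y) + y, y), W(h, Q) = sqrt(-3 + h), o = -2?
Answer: 2687 - 8*I*sqrt(42) ≈ 2687.0 - 51.846*I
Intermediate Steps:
w(y) = sqrt(-3 + 3*y) (w(y) = sqrt(-3 + ((y + y) + y)) = sqrt(-3 + (2*y + y)) = sqrt(-3 + 3*y))
A(J) = -2
l(S) = (-2 + sqrt(-3 + 3*S))**2 (l(S) = (sqrt(-3 + 3*S) - 2)**2 = (-2 + sqrt(-3 + 3*S))**2)
l(-55) + 2851 = (-2 + sqrt(3)*sqrt(-1 - 55))**2 + 2851 = (-2 + sqrt(3)*sqrt(-56))**2 + 2851 = (-2 + sqrt(3)*(2*I*sqrt(14)))**2 + 2851 = (-2 + 2*I*sqrt(42))**2 + 2851 = 2851 + (-2 + 2*I*sqrt(42))**2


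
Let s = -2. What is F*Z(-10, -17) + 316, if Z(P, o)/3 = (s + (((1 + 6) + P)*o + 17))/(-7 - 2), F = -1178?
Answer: 26232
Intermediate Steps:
Z(P, o) = -5 - o*(7 + P)/3 (Z(P, o) = 3*((-2 + (((1 + 6) + P)*o + 17))/(-7 - 2)) = 3*((-2 + ((7 + P)*o + 17))/(-9)) = 3*((-2 + (o*(7 + P) + 17))*(-⅑)) = 3*((-2 + (17 + o*(7 + P)))*(-⅑)) = 3*((15 + o*(7 + P))*(-⅑)) = 3*(-5/3 - o*(7 + P)/9) = -5 - o*(7 + P)/3)
F*Z(-10, -17) + 316 = -1178*(-5 - 7/3*(-17) - ⅓*(-10)*(-17)) + 316 = -1178*(-5 + 119/3 - 170/3) + 316 = -1178*(-22) + 316 = 25916 + 316 = 26232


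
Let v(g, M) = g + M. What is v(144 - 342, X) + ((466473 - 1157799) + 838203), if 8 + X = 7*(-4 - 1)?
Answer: 146636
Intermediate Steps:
X = -43 (X = -8 + 7*(-4 - 1) = -8 + 7*(-5) = -8 - 35 = -43)
v(g, M) = M + g
v(144 - 342, X) + ((466473 - 1157799) + 838203) = (-43 + (144 - 342)) + ((466473 - 1157799) + 838203) = (-43 - 198) + (-691326 + 838203) = -241 + 146877 = 146636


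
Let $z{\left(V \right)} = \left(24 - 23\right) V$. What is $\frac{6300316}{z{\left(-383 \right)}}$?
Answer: $- \frac{6300316}{383} \approx -16450.0$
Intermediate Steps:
$z{\left(V \right)} = V$ ($z{\left(V \right)} = 1 V = V$)
$\frac{6300316}{z{\left(-383 \right)}} = \frac{6300316}{-383} = 6300316 \left(- \frac{1}{383}\right) = - \frac{6300316}{383}$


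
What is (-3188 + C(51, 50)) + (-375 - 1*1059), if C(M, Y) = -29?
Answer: -4651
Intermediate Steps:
(-3188 + C(51, 50)) + (-375 - 1*1059) = (-3188 - 29) + (-375 - 1*1059) = -3217 + (-375 - 1059) = -3217 - 1434 = -4651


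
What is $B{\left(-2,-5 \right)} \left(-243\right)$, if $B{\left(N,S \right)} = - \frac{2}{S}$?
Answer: $- \frac{486}{5} \approx -97.2$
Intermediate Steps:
$B{\left(-2,-5 \right)} \left(-243\right) = - \frac{2}{-5} \left(-243\right) = \left(-2\right) \left(- \frac{1}{5}\right) \left(-243\right) = \frac{2}{5} \left(-243\right) = - \frac{486}{5}$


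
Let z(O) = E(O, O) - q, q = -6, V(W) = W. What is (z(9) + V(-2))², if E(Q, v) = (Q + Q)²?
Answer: 107584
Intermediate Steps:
E(Q, v) = 4*Q² (E(Q, v) = (2*Q)² = 4*Q²)
z(O) = 6 + 4*O² (z(O) = 4*O² - 1*(-6) = 4*O² + 6 = 6 + 4*O²)
(z(9) + V(-2))² = ((6 + 4*9²) - 2)² = ((6 + 4*81) - 2)² = ((6 + 324) - 2)² = (330 - 2)² = 328² = 107584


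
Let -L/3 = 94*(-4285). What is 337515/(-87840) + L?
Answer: 7076192219/5856 ≈ 1.2084e+6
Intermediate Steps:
L = 1208370 (L = -282*(-4285) = -3*(-402790) = 1208370)
337515/(-87840) + L = 337515/(-87840) + 1208370 = 337515*(-1/87840) + 1208370 = -22501/5856 + 1208370 = 7076192219/5856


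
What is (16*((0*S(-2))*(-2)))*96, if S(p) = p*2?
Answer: 0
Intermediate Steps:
S(p) = 2*p
(16*((0*S(-2))*(-2)))*96 = (16*((0*(2*(-2)))*(-2)))*96 = (16*((0*(-4))*(-2)))*96 = (16*(0*(-2)))*96 = (16*0)*96 = 0*96 = 0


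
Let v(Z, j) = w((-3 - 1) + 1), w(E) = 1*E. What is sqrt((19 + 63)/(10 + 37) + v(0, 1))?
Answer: I*sqrt(2773)/47 ≈ 1.1204*I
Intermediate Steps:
w(E) = E
v(Z, j) = -3 (v(Z, j) = (-3 - 1) + 1 = -4 + 1 = -3)
sqrt((19 + 63)/(10 + 37) + v(0, 1)) = sqrt((19 + 63)/(10 + 37) - 3) = sqrt(82/47 - 3) = sqrt(-59/47) = I*sqrt(2773)/47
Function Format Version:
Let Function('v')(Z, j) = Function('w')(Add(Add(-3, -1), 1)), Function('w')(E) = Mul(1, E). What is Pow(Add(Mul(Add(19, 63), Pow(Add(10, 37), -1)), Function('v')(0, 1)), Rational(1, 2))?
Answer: Mul(Rational(1, 47), I, Pow(2773, Rational(1, 2))) ≈ Mul(1.1204, I)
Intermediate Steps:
Function('w')(E) = E
Function('v')(Z, j) = -3 (Function('v')(Z, j) = Add(Add(-3, -1), 1) = Add(-4, 1) = -3)
Pow(Add(Mul(Add(19, 63), Pow(Add(10, 37), -1)), Function('v')(0, 1)), Rational(1, 2)) = Pow(Add(Mul(Add(19, 63), Pow(Add(10, 37), -1)), -3), Rational(1, 2)) = Pow(Add(Mul(82, Pow(47, -1)), -3), Rational(1, 2)) = Pow(Add(Mul(82, Rational(1, 47)), -3), Rational(1, 2)) = Pow(Add(Rational(82, 47), -3), Rational(1, 2)) = Pow(Rational(-59, 47), Rational(1, 2)) = Mul(Rational(1, 47), I, Pow(2773, Rational(1, 2)))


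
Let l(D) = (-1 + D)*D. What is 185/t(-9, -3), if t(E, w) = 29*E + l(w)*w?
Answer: -185/297 ≈ -0.62290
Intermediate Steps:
l(D) = D*(-1 + D)
t(E, w) = 29*E + w**2*(-1 + w) (t(E, w) = 29*E + (w*(-1 + w))*w = 29*E + w**2*(-1 + w))
185/t(-9, -3) = 185/(29*(-9) + (-3)**2*(-1 - 3)) = 185/(-261 + 9*(-4)) = 185/(-261 - 36) = 185/(-297) = 185*(-1/297) = -185/297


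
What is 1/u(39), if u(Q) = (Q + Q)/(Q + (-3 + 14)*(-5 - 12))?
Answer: -74/39 ≈ -1.8974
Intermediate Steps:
u(Q) = 2*Q/(-187 + Q) (u(Q) = (2*Q)/(Q + 11*(-17)) = (2*Q)/(Q - 187) = (2*Q)/(-187 + Q) = 2*Q/(-187 + Q))
1/u(39) = 1/(2*39/(-187 + 39)) = 1/(2*39/(-148)) = 1/(2*39*(-1/148)) = 1/(-39/74) = -74/39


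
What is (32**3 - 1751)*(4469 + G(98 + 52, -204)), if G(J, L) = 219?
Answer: 145407696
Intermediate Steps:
(32**3 - 1751)*(4469 + G(98 + 52, -204)) = (32**3 - 1751)*(4469 + 219) = (32768 - 1751)*4688 = 31017*4688 = 145407696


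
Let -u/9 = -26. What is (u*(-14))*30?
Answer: -98280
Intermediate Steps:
u = 234 (u = -9*(-26) = 234)
(u*(-14))*30 = (234*(-14))*30 = -3276*30 = -98280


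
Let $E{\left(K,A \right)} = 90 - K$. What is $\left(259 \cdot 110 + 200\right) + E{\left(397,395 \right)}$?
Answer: $28383$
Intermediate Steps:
$\left(259 \cdot 110 + 200\right) + E{\left(397,395 \right)} = \left(259 \cdot 110 + 200\right) + \left(90 - 397\right) = \left(28490 + 200\right) + \left(90 - 397\right) = 28690 - 307 = 28383$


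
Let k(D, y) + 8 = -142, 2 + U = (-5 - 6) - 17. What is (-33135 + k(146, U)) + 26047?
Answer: -7238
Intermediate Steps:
U = -30 (U = -2 + ((-5 - 6) - 17) = -2 + (-11 - 17) = -2 - 28 = -30)
k(D, y) = -150 (k(D, y) = -8 - 142 = -150)
(-33135 + k(146, U)) + 26047 = (-33135 - 150) + 26047 = -33285 + 26047 = -7238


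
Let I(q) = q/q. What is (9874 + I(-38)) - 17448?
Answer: -7573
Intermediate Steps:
I(q) = 1
(9874 + I(-38)) - 17448 = (9874 + 1) - 17448 = 9875 - 17448 = -7573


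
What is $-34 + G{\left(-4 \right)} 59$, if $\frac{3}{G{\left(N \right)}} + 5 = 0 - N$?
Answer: $-211$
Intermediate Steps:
$G{\left(N \right)} = \frac{3}{-5 - N}$ ($G{\left(N \right)} = \frac{3}{-5 + \left(0 - N\right)} = \frac{3}{-5 - N}$)
$-34 + G{\left(-4 \right)} 59 = -34 + - \frac{3}{5 - 4} \cdot 59 = -34 + - \frac{3}{1} \cdot 59 = -34 + \left(-3\right) 1 \cdot 59 = -34 - 177 = -211$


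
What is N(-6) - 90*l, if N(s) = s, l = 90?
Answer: -8106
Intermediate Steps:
N(-6) - 90*l = -6 - 90*90 = -6 - 8100 = -8106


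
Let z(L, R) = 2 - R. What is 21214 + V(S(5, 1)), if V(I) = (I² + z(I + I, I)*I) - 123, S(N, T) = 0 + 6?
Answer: 21103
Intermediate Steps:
S(N, T) = 6
V(I) = -123 + I² + I*(2 - I) (V(I) = (I² + (2 - I)*I) - 123 = (I² + I*(2 - I)) - 123 = -123 + I² + I*(2 - I))
21214 + V(S(5, 1)) = 21214 + (-123 + 2*6) = 21214 + (-123 + 12) = 21214 - 111 = 21103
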